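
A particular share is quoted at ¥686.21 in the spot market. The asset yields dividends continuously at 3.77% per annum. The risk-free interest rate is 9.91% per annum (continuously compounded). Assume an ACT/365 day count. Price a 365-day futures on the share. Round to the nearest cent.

F = S·e^((r − q)T) = 686.21 · e^((0.0991 − 0.0377) × 365/365)
= 686.21 · e^0.061400 = 686.21 × 1.063324
F = ¥729.66

¥729.66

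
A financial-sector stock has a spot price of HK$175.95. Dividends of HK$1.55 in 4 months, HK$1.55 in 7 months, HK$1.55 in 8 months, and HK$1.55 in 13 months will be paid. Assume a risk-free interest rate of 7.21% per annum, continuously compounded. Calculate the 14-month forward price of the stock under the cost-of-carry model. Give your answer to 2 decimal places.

PV(dividends) I = 1.55·e^(−0.0721·4/12) + 1.55·e^(−0.0721·7/12) + 1.55·e^(−0.0721·8/12) + 1.55·e^(−0.0721·13/12)
I = 1.5132 + 1.4862 + 1.4773 + 1.4335 = 5.9102
F = (S − I)·e^(rT) = (175.95 − 5.9102) · e^(0.0721·14/12)
= 170.0398 · e^0.084117 = 170.0398 × 1.087756 = HK$184.96

HK$184.96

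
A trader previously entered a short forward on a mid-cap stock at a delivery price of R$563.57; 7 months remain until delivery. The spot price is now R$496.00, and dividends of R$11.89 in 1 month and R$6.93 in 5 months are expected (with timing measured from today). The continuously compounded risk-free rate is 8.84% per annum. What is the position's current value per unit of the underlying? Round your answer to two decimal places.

R$57.73

PV(remaining dividends) I = 11.89·e^(−0.0884·1/12) + 6.93·e^(−0.0884·5/12) = 18.4821
Current forward F = (S − I)·e^(rT) = (496.00 − 18.4821)·e^(0.0884·7/12) = 477.5179 × 1.052919 = 502.7877
Value (long) = (F − K)·e^(−rT) = (502.7877 − 563.57) × 0.949740 = -57.7274
Short position value = −(long value) = R$57.73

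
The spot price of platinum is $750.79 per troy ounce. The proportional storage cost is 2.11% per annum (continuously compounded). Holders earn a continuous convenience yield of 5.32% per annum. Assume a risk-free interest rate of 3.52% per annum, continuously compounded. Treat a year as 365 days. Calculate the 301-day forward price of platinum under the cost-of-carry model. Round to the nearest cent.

$752.71 per troy ounce

Net carry = r + u − y = 0.0352 + 0.0211 − 0.0532 = 0.0031
F = S·e^((r+u−y)T) = 750.79 · e^(0.0031 × 301/365) = 750.79 · e^0.002556
= 750.79 × 1.002559 = $752.71 per troy ounce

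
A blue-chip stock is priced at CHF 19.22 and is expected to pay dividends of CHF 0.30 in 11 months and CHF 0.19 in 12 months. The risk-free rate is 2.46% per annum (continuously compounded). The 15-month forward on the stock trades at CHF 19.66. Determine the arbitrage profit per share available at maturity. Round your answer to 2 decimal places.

PV(dividends) I = 0.30·e^(−0.0246·11/12) + 0.19·e^(−0.0246·12/12) = 0.4787
Fair forward F* = (S − I)·e^(rT) = (19.22 − 0.4787)·e^0.030750 = 18.7413 × 1.031228 = 19.3266
Market CHF 19.66 > fair 19.3266: forward overpriced → cash-and-carry (borrow at r, buy the stock and collect the dividends, short the forward).
Profit at T = |F_mkt − F*| = |19.66 − 19.3266| = CHF 0.33 per share

CHF 0.33 per share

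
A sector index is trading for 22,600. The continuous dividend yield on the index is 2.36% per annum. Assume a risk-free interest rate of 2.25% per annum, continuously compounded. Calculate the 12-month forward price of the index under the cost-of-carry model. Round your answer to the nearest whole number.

22,575

F = S·e^((r − q)T) = 22600 · e^((0.0225 − 0.0236) × 12/12)
= 22600 · e^-0.001100 = 22600 × 0.998901
F = 22,575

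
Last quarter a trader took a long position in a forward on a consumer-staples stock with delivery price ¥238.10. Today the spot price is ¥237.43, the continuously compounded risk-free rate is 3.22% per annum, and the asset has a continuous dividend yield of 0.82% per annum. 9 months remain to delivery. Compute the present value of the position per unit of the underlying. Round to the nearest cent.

Current fair forward for the remaining 9 months: F = S·e^((r − q)·T), (r − q) = 0.0322 − 0.0082 = 0.0240
F = 237.43 · e^(0.0240 × 9/12) = 237.43 × 1.018163 = 241.7424
Value of long forward = (F − K)·e^(−rT) = (241.7424 − 238.10) · e^(−0.0322·9/12)
= 3.6424 × 0.976139 = 3.56

¥3.56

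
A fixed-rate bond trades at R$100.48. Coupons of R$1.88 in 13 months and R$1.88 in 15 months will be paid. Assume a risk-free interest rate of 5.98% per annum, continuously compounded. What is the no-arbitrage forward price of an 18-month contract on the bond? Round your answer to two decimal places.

PV(coupons) I = 1.88·e^(−0.0598·13/12) + 1.88·e^(−0.0598·15/12)
I = 1.7621 + 1.7446 = 3.5067
F = (S − I)·e^(rT) = (100.48 − 3.5067) · e^(0.0598·18/12)
= 96.9733 · e^0.089700 = 96.9733 × 1.093846 = R$106.07

R$106.07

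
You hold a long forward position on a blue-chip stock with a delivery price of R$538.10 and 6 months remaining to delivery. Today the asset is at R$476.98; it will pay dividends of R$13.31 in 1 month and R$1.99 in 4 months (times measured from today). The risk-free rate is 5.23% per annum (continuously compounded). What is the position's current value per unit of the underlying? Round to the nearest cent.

PV(remaining dividends) I = 13.31·e^(−0.0523·1/12) + 1.99·e^(−0.0523·4/12) = 15.2077
Current forward F = (S − I)·e^(rT) = (476.98 − 15.2077)·e^(0.0523·6/12) = 461.7723 × 1.026495 = 474.0070
Value (long) = (F − K)·e^(−rT) = (474.0070 − 538.10) × 0.974189 = -62.4387
Value = -R$62.44

-R$62.44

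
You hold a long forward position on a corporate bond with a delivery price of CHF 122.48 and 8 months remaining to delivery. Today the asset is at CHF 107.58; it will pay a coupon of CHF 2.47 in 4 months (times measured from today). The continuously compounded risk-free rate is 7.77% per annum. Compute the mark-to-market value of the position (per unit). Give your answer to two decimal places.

-CHF 11.12

PV(remaining coupons) I = 2.47·e^(−0.0777·4/12) = 2.4068
Current forward F = (S − I)·e^(rT) = (107.58 − 2.4068)·e^(0.0777·8/12) = 105.1732 × 1.053165 = 110.7647
Value (long) = (F − K)·e^(−rT) = (110.7647 − 122.48) × 0.949519 = -11.1239
Value = -CHF 11.12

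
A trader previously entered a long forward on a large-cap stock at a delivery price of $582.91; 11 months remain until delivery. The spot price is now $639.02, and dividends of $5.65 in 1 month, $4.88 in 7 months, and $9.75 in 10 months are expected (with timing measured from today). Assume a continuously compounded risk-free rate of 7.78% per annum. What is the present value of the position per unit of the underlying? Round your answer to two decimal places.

$76.82

PV(remaining dividends) I = 5.65·e^(−0.0778·1/12) + 4.88·e^(−0.0778·7/12) + 9.75·e^(−0.0778·10/12) = 19.4149
Current forward F = (S − I)·e^(rT) = (639.02 − 19.4149)·e^(0.0778·11/12) = 619.6051 × 1.073921 = 665.4069
Value (long) = (F − K)·e^(−rT) = (665.4069 − 582.91) × 0.931167 = 76.8184
Value = $76.82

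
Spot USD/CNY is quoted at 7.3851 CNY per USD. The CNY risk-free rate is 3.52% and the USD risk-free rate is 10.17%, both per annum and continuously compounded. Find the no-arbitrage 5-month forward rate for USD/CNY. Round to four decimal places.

F = S·e^((r_CNY − r_USD)T) = 7.3851 · e^((0.0352 − 0.1017) × 5/12)
= 7.3851 · e^-0.027708 = 7.3851 × 0.972672
F = 7.1833 CNY per USD

7.1833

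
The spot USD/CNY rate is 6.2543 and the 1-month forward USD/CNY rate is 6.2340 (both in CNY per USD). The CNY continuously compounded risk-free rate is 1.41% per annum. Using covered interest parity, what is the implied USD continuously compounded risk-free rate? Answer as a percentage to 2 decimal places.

F = S·e^((r_CNY − r_USD)T) ⇒ r_USD = r_CNY − ln(F/S)/T
ln(6.2340/6.2543) = -0.003251; /(1/12) = -0.039012
r_USD = 0.0141 + 0.039012 = 0.053112
r_USD = 5.31%

5.31%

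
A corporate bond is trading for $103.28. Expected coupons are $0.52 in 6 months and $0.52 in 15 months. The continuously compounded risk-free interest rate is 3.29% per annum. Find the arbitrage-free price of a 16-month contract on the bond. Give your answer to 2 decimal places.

PV(coupons) I = 0.52·e^(−0.0329·6/12) + 0.52·e^(−0.0329·15/12)
I = 0.5115 + 0.4990 = 1.0105
F = (S − I)·e^(rT) = (103.28 − 1.0105) · e^(0.0329·16/12)
= 102.2695 · e^0.043867 = 102.2695 × 1.044843 = $106.86

$106.86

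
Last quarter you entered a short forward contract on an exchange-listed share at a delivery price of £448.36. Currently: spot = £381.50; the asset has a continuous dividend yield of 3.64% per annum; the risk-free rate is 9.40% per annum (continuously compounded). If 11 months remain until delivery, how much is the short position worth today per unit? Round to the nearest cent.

£42.36

Current fair forward for the remaining 11 months: F = S·e^((r − q)·T), (r − q) = 0.0940 − 0.0364 = 0.0576
F = 381.50 · e^(0.0576 × 11/12) = 381.50 × 1.054219 = 402.1845
Value of long forward = (F − K)·e^(−rT) = (402.1845 − 448.36) · e^(−0.0940·11/12)
= -46.1755 × 0.917441 = -42.36
Short position value = −(long value) = £42.36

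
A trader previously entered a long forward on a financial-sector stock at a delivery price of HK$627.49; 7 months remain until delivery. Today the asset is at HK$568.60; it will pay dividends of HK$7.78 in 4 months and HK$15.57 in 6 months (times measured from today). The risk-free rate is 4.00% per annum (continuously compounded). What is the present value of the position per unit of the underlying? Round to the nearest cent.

PV(remaining dividends) I = 7.78·e^(−0.0400·4/12) + 15.57·e^(−0.0400·6/12) = 22.9386
Current forward F = (S − I)·e^(rT) = (568.60 − 22.9386)·e^(0.0400·7/12) = 545.6614 × 1.023608 = 558.5434
Value (long) = (F − K)·e^(−rT) = (558.5434 − 627.49) × 0.976937 = -67.3565
Value = -HK$67.36

-HK$67.36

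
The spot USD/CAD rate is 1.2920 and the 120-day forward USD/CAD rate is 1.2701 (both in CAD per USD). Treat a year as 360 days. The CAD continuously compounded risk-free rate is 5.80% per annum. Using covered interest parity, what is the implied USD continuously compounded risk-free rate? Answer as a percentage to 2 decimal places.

10.93%

F = S·e^((r_CAD − r_USD)T) ⇒ r_USD = r_CAD − ln(F/S)/T
ln(1.2701/1.2920) = -0.017096; /(120/360) = -0.051288
r_USD = 0.0580 + 0.051288 = 0.109288
r_USD = 10.93%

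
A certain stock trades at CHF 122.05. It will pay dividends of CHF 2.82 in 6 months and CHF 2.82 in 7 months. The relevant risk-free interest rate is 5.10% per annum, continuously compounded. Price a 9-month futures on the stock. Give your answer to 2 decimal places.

PV(dividends) I = 2.82·e^(−0.0510·6/12) + 2.82·e^(−0.0510·7/12)
I = 2.7490 + 2.7373 = 5.4863
F = (S − I)·e^(rT) = (122.05 − 5.4863) · e^(0.0510·9/12)
= 116.5637 · e^0.038250 = 116.5637 × 1.038991 = CHF 121.11

CHF 121.11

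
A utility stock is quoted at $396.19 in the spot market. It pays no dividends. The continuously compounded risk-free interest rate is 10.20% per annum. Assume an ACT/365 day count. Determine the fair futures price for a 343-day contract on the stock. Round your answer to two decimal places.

F = S·e^(rT) = 396.19 · e^(0.1020 × 343/365)
= 396.19 · e^0.095852 = 396.19 × 1.100596
F = $436.05

$436.05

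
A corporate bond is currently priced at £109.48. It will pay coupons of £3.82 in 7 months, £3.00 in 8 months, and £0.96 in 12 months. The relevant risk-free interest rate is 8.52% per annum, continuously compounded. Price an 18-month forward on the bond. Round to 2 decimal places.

PV(coupons) I = 3.82·e^(−0.0852·7/12) + 3.00·e^(−0.0852·8/12) + 0.96·e^(−0.0852·12/12)
I = 3.6348 + 2.8343 + 0.8816 = 7.3507
F = (S − I)·e^(rT) = (109.48 − 7.3507) · e^(0.0852·18/12)
= 102.1293 · e^0.127800 = 102.1293 × 1.136326 = £116.05

£116.05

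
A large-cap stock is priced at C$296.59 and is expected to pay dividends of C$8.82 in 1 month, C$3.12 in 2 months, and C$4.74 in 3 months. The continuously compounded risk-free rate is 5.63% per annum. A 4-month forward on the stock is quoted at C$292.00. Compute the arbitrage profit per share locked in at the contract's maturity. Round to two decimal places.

C$6.65 per share

PV(dividends) I = 8.82·e^(−0.0563·1/12) + 3.12·e^(−0.0563·2/12) + 4.74·e^(−0.0563·3/12) = 16.5433
Fair forward F* = (S − I)·e^(rT) = (296.59 − 16.5433)·e^0.018767 = 280.0467 × 1.018944 = 285.3519
Market C$292.00 > fair 285.3519: forward overpriced → cash-and-carry (borrow at r, buy the stock and collect the dividends, short the forward).
Profit at T = |F_mkt − F*| = |292.00 − 285.3519| = C$6.65 per share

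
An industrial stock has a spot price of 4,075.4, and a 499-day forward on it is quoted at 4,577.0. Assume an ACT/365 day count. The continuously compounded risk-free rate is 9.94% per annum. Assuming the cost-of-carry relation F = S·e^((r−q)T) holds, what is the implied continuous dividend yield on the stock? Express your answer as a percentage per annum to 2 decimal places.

From F = S·e^((r−q)T): (r − q) = ln(F/S)/T
ln(4577.0/4075.4) = ln(1.123080) = 0.116075
(r − q) = 0.116075 / (499/365) = 0.084905
q = r − ln(F/S)/T = 0.0994 − 0.084905 = 0.014495
q = 1.45%

1.45%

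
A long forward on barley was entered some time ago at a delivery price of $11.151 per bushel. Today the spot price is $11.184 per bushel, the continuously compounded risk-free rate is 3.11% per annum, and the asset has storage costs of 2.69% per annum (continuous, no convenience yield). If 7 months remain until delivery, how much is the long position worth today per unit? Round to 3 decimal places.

Current fair forward for the remaining 7 months: F = S·e^((r + u)·T), (r + u) = 0.0311 + 0.0269 = 0.0580
F = 11.184 · e^(0.0580 × 7/12) = 11.184 × 1.034412 = 11.5689
Value of long forward = (F − K)·e^(−rT) = (11.5689 − 11.151) · e^(−0.0311·7/12)
= 0.4179 × 0.982022 = 0.410

$0.410 per bushel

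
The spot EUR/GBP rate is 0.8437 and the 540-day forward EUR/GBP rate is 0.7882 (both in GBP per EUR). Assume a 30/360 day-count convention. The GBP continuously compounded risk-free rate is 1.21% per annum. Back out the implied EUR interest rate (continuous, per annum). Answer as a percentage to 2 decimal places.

F = S·e^((r_GBP − r_EUR)T) ⇒ r_EUR = r_GBP − ln(F/S)/T
ln(0.7882/0.8437) = -0.068045; /(540/360) = -0.045363
r_EUR = 0.0121 + 0.045363 = 0.057463
r_EUR = 5.75%

5.75%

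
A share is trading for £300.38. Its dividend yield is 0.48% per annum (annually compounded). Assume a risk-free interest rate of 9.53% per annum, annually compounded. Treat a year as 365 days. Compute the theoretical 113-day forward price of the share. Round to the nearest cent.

£308.51

F = S · (1+r)^T / (1+q)^T
= 300.38 × 1.028582 / 1.001484 = 300.38 × 1.027058
F = £308.51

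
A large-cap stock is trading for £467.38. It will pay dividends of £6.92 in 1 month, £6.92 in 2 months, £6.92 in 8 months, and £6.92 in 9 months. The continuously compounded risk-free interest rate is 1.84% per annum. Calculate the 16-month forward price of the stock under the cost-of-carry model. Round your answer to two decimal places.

£450.84

PV(dividends) I = 6.92·e^(−0.0184·1/12) + 6.92·e^(−0.0184·2/12) + 6.92·e^(−0.0184·8/12) + 6.92·e^(−0.0184·9/12)
I = 6.9094 + 6.8988 + 6.8356 + 6.8252 = 27.4690
F = (S − I)·e^(rT) = (467.38 − 27.4690) · e^(0.0184·16/12)
= 439.9110 · e^0.024533 = 439.9110 × 1.024836 = £450.84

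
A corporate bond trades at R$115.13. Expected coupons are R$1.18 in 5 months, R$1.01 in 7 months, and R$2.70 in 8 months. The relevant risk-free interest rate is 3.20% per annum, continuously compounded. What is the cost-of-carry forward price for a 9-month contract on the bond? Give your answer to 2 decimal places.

R$113.01

PV(coupons) I = 1.18·e^(−0.0320·5/12) + 1.01·e^(−0.0320·7/12) + 2.70·e^(−0.0320·8/12)
I = 1.1644 + 0.9913 + 2.6430 = 4.7987
F = (S − I)·e^(rT) = (115.13 − 4.7987) · e^(0.0320·9/12)
= 110.3313 · e^0.024000 = 110.3313 × 1.024290 = R$113.01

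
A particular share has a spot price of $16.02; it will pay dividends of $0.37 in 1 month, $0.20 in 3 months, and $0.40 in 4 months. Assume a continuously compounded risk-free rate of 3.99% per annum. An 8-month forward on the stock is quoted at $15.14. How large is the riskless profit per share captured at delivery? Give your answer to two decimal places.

PV(dividends) I = 0.37·e^(−0.0399·1/12) + 0.20·e^(−0.0399·3/12) + 0.40·e^(−0.0399·4/12) = 0.9615
Fair forward F* = (S − I)·e^(rT) = (16.02 − 0.9615)·e^0.026600 = 15.0585 × 1.026957 = 15.4644
Market $15.14 < fair 15.4644: forward underpriced → reverse cash-and-carry (short the stock, invest proceeds at r, pay the dividends, go long the forward).
Profit at T = |F_mkt − F*| = |15.14 − 15.4644| = $0.32 per share

$0.32 per share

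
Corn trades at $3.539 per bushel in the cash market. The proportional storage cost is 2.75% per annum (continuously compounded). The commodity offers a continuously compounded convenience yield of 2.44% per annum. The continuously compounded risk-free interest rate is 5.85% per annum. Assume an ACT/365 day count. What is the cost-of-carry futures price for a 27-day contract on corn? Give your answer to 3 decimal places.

$3.555 per bushel

Net carry = r + u − y = 0.0585 + 0.0275 − 0.0244 = 0.0616
F = S·e^((r+u−y)T) = 3.539 · e^(0.0616 × 27/365) = 3.539 · e^0.004557
= 3.539 × 1.004567 = $3.555 per bushel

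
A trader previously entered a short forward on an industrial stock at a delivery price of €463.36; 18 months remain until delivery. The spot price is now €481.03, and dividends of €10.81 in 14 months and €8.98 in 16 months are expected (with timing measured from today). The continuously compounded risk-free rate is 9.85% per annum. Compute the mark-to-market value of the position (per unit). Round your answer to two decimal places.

-€63.80

PV(remaining dividends) I = 10.81·e^(−0.0985·14/12) + 8.98·e^(−0.0985·16/12) = 17.5113
Current forward F = (S − I)·e^(rT) = (481.03 − 17.5113)·e^(0.0985·18/12) = 463.5187 × 1.159223 = 537.3215
Value (long) = (F − K)·e^(−rT) = (537.3215 − 463.36) × 0.862647 = 63.8027
Short position value = −(long value) = -€63.80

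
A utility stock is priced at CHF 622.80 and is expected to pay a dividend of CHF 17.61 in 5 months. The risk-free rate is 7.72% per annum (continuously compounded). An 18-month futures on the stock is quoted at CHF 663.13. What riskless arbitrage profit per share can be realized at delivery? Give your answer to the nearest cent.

CHF 16.99 per share

PV(dividends) I = 17.61·e^(−0.0772·5/12) = 17.0526
Fair futures F* = (S − I)·e^(rT) = (622.80 − 17.0526)·e^0.115800 = 605.7474 × 1.122771 = 680.1156
Market CHF 663.13 < fair 680.1156: forward underpriced → reverse cash-and-carry (short the stock, invest proceeds at r, pay the dividends, go long the forward).
Profit at T = |F_mkt − F*| = |663.13 − 680.1156| = CHF 16.99 per share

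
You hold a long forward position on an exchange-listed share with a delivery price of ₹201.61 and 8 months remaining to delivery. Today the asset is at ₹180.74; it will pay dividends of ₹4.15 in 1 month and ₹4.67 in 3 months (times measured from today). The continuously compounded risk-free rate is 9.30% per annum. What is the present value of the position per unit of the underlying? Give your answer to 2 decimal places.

-₹17.43

PV(remaining dividends) I = 4.15·e^(−0.0930·1/12) + 4.67·e^(−0.0930·3/12) = 8.6806
Current forward F = (S − I)·e^(rT) = (180.74 − 8.6806)·e^(0.0930·8/12) = 172.0594 × 1.063962 = 183.0647
Value (long) = (F − K)·e^(−rT) = (183.0647 − 201.61) × 0.939883 = -17.4304
Value = -₹17.43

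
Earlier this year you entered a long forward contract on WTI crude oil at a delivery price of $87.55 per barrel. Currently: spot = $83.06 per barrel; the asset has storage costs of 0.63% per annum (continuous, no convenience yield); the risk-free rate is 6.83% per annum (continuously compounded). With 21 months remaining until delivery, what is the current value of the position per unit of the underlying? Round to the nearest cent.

Current fair forward for the remaining 21 months: F = S·e^((r + u)·T), (r + u) = 0.0683 + 0.0063 = 0.0746
F = 83.06 · e^(0.0746 × 21/12) = 83.06 × 1.139455 = 94.6431
Value of long forward = (F − K)·e^(−rT) = (94.6431 − 87.55) · e^(−0.0683·21/12)
= 7.0931 × 0.887342 = 6.29

$6.29 per barrel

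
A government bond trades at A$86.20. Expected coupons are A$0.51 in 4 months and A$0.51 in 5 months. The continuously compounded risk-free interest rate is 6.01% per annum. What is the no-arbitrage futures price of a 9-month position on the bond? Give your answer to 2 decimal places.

A$89.13

PV(coupons) I = 0.51·e^(−0.0601·4/12) + 0.51·e^(−0.0601·5/12)
I = 0.4999 + 0.4974 = 0.9973
F = (S − I)·e^(rT) = (86.20 − 0.9973) · e^(0.0601·9/12)
= 85.2027 · e^0.045075 = 85.2027 × 1.046106 = A$89.13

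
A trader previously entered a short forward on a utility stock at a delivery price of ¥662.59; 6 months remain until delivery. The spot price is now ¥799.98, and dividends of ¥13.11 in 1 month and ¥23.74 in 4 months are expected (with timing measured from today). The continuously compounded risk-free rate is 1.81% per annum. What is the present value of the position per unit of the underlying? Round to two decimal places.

-¥106.67

PV(remaining dividends) I = 13.11·e^(−0.0181·1/12) + 23.74·e^(−0.0181·4/12) = 36.6874
Current forward F = (S − I)·e^(rT) = (799.98 − 36.6874)·e^(0.0181·6/12) = 763.2926 × 1.009091 = 770.2317
Value (long) = (F − K)·e^(−rT) = (770.2317 − 662.59) × 0.990991 = 106.6720
Short position value = −(long value) = -¥106.67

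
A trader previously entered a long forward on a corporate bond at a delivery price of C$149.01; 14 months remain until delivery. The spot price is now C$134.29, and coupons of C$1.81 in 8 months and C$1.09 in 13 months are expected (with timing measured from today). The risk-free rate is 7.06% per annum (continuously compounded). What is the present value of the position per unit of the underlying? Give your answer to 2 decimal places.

PV(remaining coupons) I = 1.81·e^(−0.0706·8/12) + 1.09·e^(−0.0706·13/12) = 2.7365
Current forward F = (S − I)·e^(rT) = (134.29 − 2.7365)·e^(0.0706·14/12) = 131.5535 × 1.085854 = 142.8479
Value (long) = (F − K)·e^(−rT) = (142.8479 − 149.01) × 0.920934 = -5.6749
Value = -C$5.67

-C$5.67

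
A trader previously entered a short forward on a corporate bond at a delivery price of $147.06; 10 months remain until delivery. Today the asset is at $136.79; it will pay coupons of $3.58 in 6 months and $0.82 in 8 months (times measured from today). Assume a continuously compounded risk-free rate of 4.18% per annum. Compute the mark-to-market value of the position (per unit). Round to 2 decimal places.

PV(remaining coupons) I = 3.58·e^(−0.0418·6/12) + 0.82·e^(−0.0418·8/12) = 4.3034
Current forward F = (S − I)·e^(rT) = (136.79 − 4.3034)·e^(0.0418·10/12) = 132.4866 × 1.035447 = 137.1829
Value (long) = (F − K)·e^(−rT) = (137.1829 − 147.06) × 0.965766 = -9.5390
Short position value = −(long value) = $9.54

$9.54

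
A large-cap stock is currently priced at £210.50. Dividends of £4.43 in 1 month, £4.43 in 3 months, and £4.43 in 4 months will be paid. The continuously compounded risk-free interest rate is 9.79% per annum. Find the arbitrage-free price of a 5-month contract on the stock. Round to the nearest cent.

£205.72

PV(dividends) I = 4.43·e^(−0.0979·1/12) + 4.43·e^(−0.0979·3/12) + 4.43·e^(−0.0979·4/12)
I = 4.3940 + 4.3229 + 4.2878 = 13.0047
F = (S − I)·e^(rT) = (210.50 − 13.0047) · e^(0.0979·5/12)
= 197.4953 · e^0.040792 = 197.4953 × 1.041635 = £205.72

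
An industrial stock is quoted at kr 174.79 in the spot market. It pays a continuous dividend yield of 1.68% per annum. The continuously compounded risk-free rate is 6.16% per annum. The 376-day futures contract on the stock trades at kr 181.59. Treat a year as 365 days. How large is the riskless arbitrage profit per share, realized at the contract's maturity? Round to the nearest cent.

Fair futures: F* = S·e^(carry·T), with carry = (r − q) = 0.0616 − 0.0168 = 0.0448
F* = 174.79 · e^(0.0448 × 376/365) = 174.79 · e^0.046150 = 174.79 × 1.047231 = kr 183.0455
Market kr 181.59 < fair kr 183.0455: forward underpriced → reverse cash-and-carry (short spot, go long the forward).
At maturity, profit = |F_mkt − F*| = |181.59 − 183.0455| = kr 1.46 per share

kr 1.46 per share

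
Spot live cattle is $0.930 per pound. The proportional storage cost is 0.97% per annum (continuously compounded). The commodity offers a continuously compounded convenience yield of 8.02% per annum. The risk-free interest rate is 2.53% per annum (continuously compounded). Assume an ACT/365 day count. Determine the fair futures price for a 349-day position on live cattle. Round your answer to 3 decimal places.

Net carry = r + u − y = 0.0253 + 0.0097 − 0.0802 = -0.0452
F = S·e^((r+u−y)T) = 0.930 · e^(-0.0452 × 349/365) = 0.930 · e^-0.043219
= 0.930 × 0.957702 = $0.891 per pound

$0.891 per pound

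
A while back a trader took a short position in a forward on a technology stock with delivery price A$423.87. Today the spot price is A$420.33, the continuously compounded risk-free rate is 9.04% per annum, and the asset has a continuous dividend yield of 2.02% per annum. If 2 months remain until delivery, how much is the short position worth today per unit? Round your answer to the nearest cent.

Current fair forward for the remaining 2 months: F = S·e^((r − q)·T), (r − q) = 0.0904 − 0.0202 = 0.0702
F = 420.33 · e^(0.0702 × 2/12) = 420.33 × 1.011769 = 425.2769
Value of long forward = (F − K)·e^(−rT) = (425.2769 − 423.87) · e^(−0.0904·2/12)
= 1.4069 × 0.985046 = 1.39
Short position value = −(long value) = -A$1.39

-A$1.39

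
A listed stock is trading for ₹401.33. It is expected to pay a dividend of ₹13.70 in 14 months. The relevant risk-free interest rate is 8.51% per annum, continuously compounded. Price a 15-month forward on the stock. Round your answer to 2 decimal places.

₹432.58

PV(dividends) I = 13.70·e^(−0.0851·14/12)
I = 12.4052
F = (S − I)·e^(rT) = (401.33 − 12.4052) · e^(0.0851·15/12)
= 388.9248 · e^0.106375 = 388.9248 × 1.112239 = ₹432.58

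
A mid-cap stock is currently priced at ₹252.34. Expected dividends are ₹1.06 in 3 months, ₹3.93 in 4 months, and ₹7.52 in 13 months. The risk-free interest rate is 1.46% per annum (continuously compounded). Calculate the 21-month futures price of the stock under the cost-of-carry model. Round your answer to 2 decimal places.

₹246.18

PV(dividends) I = 1.06·e^(−0.0146·3/12) + 3.93·e^(−0.0146·4/12) + 7.52·e^(−0.0146·13/12)
I = 1.0561 + 3.9109 + 7.4020 = 12.3690
F = (S − I)·e^(rT) = (252.34 − 12.3690) · e^(0.0146·21/12)
= 239.9710 · e^0.025550 = 239.9710 × 1.025879 = ₹246.18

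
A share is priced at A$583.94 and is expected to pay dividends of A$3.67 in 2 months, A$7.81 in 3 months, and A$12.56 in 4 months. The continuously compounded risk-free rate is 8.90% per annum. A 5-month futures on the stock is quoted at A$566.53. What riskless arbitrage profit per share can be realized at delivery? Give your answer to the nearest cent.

A$15.14 per share

PV(dividends) I = 3.67·e^(−0.0890·2/12) + 7.81·e^(−0.0890·3/12) + 12.56·e^(−0.0890·4/12) = 23.4470
Fair futures F* = (S − I)·e^(rT) = (583.94 − 23.4470)·e^0.037083 = 560.4930 × 1.037779 = 581.6679
Market A$566.53 < fair 581.6679: forward underpriced → reverse cash-and-carry (short the stock, invest proceeds at r, pay the dividends, go long the forward).
Profit at T = |F_mkt − F*| = |566.53 − 581.6679| = A$15.14 per share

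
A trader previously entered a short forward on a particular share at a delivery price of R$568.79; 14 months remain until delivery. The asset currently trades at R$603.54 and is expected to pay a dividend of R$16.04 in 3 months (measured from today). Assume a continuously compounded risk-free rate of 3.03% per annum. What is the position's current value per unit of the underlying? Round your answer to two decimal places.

-R$38.59

PV(remaining dividends) I = 16.04·e^(−0.0303·3/12) = 15.9190
Current forward F = (S − I)·e^(rT) = (603.54 − 15.9190)·e^(0.0303·14/12) = 587.6210 × 1.035982 = 608.7648
Value (long) = (F − K)·e^(−rT) = (608.7648 − 568.79) × 0.965268 = 38.5864
Short position value = −(long value) = -R$38.59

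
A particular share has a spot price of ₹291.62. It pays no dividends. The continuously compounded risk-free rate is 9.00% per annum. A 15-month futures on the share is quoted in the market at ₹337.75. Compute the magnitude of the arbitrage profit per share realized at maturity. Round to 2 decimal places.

₹11.41 per share

Fair futures: F* = S·e^(carry·T), with carry = r = 0.0900
F* = 291.62 · e^(0.0900 × 15/12) = 291.62 · e^0.112500 = 291.62 × 1.119072 = ₹326.3438
Market ₹337.75 > fair ₹326.3438: forward overpriced → cash-and-carry (buy spot, short the forward).
At maturity, profit = |F_mkt − F*| = |337.75 − 326.3438| = ₹11.41 per share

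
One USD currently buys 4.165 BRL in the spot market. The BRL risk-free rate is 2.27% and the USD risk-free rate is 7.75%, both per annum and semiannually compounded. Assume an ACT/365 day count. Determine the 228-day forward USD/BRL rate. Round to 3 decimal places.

4.028

By covered interest parity, F = S · (1+r_BRL/2)^(2T) / (1+r_USD/2)^(2T)
= 4.165 × 1.014200 / 1.048643 = 4.165 × 0.967155
F = 4.028 BRL per USD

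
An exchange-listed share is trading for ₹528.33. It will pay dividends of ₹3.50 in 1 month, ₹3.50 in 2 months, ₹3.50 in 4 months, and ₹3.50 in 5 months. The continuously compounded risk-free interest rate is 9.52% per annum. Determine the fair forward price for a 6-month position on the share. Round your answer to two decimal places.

PV(dividends) I = 3.50·e^(−0.0952·1/12) + 3.50·e^(−0.0952·2/12) + 3.50·e^(−0.0952·4/12) + 3.50·e^(−0.0952·5/12)
I = 3.4723 + 3.4449 + 3.3907 + 3.3639 = 13.6718
F = (S − I)·e^(rT) = (528.33 − 13.6718) · e^(0.0952·6/12)
= 514.6582 · e^0.047600 = 514.6582 × 1.048751 = ₹539.75

₹539.75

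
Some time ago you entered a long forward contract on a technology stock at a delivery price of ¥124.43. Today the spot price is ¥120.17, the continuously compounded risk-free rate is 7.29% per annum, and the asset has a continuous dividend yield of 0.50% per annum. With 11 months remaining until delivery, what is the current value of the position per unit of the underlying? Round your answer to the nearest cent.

¥3.23

Current fair forward for the remaining 11 months: F = S·e^((r − q)·T), (r − q) = 0.0729 − 0.0050 = 0.0679
F = 120.17 · e^(0.0679 × 11/12) = 120.17 × 1.064220 = 127.8873
Value of long forward = (F − K)·e^(−rT) = (127.8873 − 124.43) · e^(−0.0729·11/12)
= 3.4573 × 0.935359 = 3.23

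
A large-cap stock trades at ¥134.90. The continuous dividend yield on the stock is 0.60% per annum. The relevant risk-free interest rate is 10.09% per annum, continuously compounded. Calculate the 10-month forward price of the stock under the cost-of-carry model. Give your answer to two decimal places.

¥146.00

F = S·e^((r − q)T) = 134.90 · e^((0.1009 − 0.0060) × 10/12)
= 134.90 · e^0.079083 = 134.90 × 1.082294
F = ¥146.00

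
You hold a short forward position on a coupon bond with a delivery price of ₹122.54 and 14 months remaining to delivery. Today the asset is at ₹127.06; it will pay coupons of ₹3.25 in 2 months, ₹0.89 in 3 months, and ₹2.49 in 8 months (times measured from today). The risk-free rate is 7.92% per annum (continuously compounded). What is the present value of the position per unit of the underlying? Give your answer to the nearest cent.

-₹8.89

PV(remaining coupons) I = 3.25·e^(−0.0792·2/12) + 0.89·e^(−0.0792·3/12) + 2.49·e^(−0.0792·8/12) = 6.4419
Current forward F = (S − I)·e^(rT) = (127.06 − 6.4419)·e^(0.0792·14/12) = 120.6181 × 1.096803 = 132.2943
Value (long) = (F − K)·e^(−rT) = (132.2943 − 122.54) × 0.911740 = 8.8934
Short position value = −(long value) = -₹8.89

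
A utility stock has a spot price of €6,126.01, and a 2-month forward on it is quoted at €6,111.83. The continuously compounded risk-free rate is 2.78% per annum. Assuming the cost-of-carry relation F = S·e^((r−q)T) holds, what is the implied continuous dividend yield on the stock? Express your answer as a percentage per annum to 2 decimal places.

From F = S·e^((r−q)T): (r − q) = ln(F/S)/T
ln(6111.83/6126.01) = ln(0.997685) = -0.002318
(r − q) = -0.002318 / (2/12) = -0.013908
q = r − ln(F/S)/T = 0.0278 + 0.013908 = 0.041708
q = 4.17%

4.17%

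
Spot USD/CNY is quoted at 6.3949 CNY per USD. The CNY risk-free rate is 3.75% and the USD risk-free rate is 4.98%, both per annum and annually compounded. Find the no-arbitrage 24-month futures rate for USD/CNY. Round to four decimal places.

By covered interest parity, F = S · (1+r_CNY)^T / (1+r_USD)^T
= 6.3949 × 1.076406 / 1.102080 = 6.3949 × 0.976704
F = 6.2459 CNY per USD

6.2459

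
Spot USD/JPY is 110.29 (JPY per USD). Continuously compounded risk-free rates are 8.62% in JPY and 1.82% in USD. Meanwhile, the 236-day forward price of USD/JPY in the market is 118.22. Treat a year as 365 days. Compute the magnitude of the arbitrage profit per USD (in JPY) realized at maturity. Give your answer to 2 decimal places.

Fair forward: F* = S·e^(carry·T), with carry = (r_JPY − r_USD) = 0.0862 − 0.0182 = 0.0680
F* = 110.29 · e^(0.0680 × 236/365) = 110.29 · e^0.043967 = 110.29 × 1.044948 = 115.2473
Market 118.22 > fair 115.2473: forward overpriced → cash-and-carry (buy spot, short the forward).
At maturity, profit = |F_mkt − F*| = |118.22 − 115.2473| = 2.97 per USD (in JPY)

2.97 per USD (in JPY)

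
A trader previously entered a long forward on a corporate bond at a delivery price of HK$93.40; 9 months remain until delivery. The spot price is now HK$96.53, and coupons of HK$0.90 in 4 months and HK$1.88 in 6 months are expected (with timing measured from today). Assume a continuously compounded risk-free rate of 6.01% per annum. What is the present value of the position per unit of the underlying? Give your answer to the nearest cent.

PV(remaining coupons) I = 0.90·e^(−0.0601·4/12) + 1.88·e^(−0.0601·6/12) = 2.7065
Current forward F = (S − I)·e^(rT) = (96.53 − 2.7065)·e^(0.0601·9/12) = 93.8235 × 1.046106 = 98.1493
Value (long) = (F − K)·e^(−rT) = (98.1493 − 93.40) × 0.955926 = 4.5400
Value = HK$4.54

HK$4.54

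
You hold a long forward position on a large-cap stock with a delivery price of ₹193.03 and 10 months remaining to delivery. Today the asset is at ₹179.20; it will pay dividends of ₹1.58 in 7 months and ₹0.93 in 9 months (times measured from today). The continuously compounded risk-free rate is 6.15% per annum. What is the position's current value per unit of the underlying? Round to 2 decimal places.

PV(remaining dividends) I = 1.58·e^(−0.0615·7/12) + 0.93·e^(−0.0615·9/12) = 2.4124
Current forward F = (S − I)·e^(rT) = (179.20 − 2.4124)·e^(0.0615·10/12) = 176.7876 × 1.052586 = 186.0842
Value (long) = (F − K)·e^(−rT) = (186.0842 − 193.03) × 0.950041 = -6.5988
Value = -₹6.60

-₹6.60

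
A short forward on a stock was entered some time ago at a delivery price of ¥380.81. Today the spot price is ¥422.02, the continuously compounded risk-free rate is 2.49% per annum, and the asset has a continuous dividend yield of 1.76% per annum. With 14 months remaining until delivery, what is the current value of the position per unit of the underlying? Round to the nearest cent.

-¥43.54

Current fair forward for the remaining 14 months: F = S·e^((r − q)·T), (r − q) = 0.0249 − 0.0176 = 0.0073
F = 422.02 · e^(0.0073 × 14/12) = 422.02 × 1.008553 = 425.6295
Value of long forward = (F − K)·e^(−rT) = (425.6295 − 380.81) · e^(−0.0249·14/12)
= 44.8195 × 0.971368 = 43.54
Short position value = −(long value) = -¥43.54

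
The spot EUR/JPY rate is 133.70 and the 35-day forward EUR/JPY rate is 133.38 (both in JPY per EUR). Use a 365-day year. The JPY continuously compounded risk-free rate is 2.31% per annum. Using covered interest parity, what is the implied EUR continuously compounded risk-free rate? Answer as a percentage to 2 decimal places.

F = S·e^((r_JPY − r_EUR)T) ⇒ r_EUR = r_JPY − ln(F/S)/T
ln(133.38/133.70) = -0.002396; /(35/365) = -0.024987
r_EUR = 0.0231 + 0.024987 = 0.048087
r_EUR = 4.81%

4.81%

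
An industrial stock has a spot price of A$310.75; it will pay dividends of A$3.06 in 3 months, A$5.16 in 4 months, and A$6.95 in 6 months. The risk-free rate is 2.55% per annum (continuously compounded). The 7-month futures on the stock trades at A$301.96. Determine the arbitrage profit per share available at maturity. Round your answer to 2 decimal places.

A$1.80 per share

PV(dividends) I = 3.06·e^(−0.0255·3/12) + 5.16·e^(−0.0255·4/12) + 6.95·e^(−0.0255·6/12) = 15.0188
Fair futures F* = (S − I)·e^(rT) = (310.75 − 15.0188)·e^0.014875 = 295.7312 × 1.014986 = 300.1630
Market A$301.96 > fair 300.1630: forward overpriced → cash-and-carry (borrow at r, buy the stock and collect the dividends, short the forward).
Profit at T = |F_mkt − F*| = |301.96 − 300.1630| = A$1.80 per share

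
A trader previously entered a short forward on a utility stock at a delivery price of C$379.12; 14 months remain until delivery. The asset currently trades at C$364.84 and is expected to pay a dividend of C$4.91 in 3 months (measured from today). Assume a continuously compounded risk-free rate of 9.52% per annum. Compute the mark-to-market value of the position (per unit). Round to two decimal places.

-C$20.78

PV(remaining dividends) I = 4.91·e^(−0.0952·3/12) = 4.7945
Current forward F = (S − I)·e^(rT) = (364.84 − 4.7945)·e^(0.0952·14/12) = 360.0455 × 1.117469 = 402.3397
Value (long) = (F − K)·e^(−rT) = (402.3397 − 379.12) × 0.894879 = 20.7788
Short position value = −(long value) = -C$20.78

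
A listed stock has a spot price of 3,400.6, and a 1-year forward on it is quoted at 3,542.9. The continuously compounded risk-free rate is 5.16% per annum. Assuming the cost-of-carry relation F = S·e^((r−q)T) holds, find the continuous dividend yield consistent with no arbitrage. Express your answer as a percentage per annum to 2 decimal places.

1.06%

From F = S·e^((r−q)T): (r − q) = ln(F/S)/T
ln(3542.9/3400.6) = ln(1.041846) = 0.040994
(r − q) = 0.040994 / (12/12) = 0.040994
q = r − ln(F/S)/T = 0.0516 − 0.040994 = 0.010606
q = 1.06%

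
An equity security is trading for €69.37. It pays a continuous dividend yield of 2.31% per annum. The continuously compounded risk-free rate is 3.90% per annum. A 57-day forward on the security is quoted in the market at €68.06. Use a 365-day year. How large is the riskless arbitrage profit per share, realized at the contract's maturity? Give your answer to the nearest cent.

€1.48 per share

Fair forward: F* = S·e^(carry·T), with carry = (r − q) = 0.0390 − 0.0231 = 0.0159
F* = 69.37 · e^(0.0159 × 57/365) = 69.37 · e^0.002483 = 69.37 × 1.002486 = €69.5425
Market €68.06 < fair €69.5425: forward underpriced → reverse cash-and-carry (short spot, go long the forward).
At maturity, profit = |F_mkt − F*| = |68.06 − 69.5425| = €1.48 per share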